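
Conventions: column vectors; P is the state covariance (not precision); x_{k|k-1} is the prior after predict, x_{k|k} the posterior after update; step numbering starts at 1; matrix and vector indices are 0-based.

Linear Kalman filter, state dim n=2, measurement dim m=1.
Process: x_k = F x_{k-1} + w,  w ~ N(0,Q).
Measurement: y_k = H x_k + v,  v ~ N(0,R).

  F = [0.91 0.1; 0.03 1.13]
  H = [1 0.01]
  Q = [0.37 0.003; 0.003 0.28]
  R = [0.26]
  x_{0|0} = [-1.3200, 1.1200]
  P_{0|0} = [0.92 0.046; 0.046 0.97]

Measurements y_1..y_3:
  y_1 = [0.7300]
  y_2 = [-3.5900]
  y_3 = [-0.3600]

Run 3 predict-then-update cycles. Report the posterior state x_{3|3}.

step 1: x^-=[-1.0892, 1.2260]  P^-=[1.1499 0.1852; 0.1852 1.5225]  S=[1.4138]  K=[0.8147; 0.1417]  nu=[1.8069]  x^+=[0.3829, 1.4821]  P^+=[0.2116 0.0219; 0.0219 1.4941]
step 2: x^-=[0.4966, 1.6863]  P^-=[0.5642 0.2002; 0.2002 2.1895]  S=[0.8284]  K=[0.6835; 0.2681]  nu=[-4.1035]  x^+=[-2.3079, 0.5860]  P^+=[0.1772 0.0484; 0.0484 2.1300]
step 3: x^-=[-2.0416, 0.5930]  P^-=[0.5469 0.2985; 0.2985 3.0032]  S=[0.8131]  K=[0.6762; 0.4040]  nu=[1.6757]  x^+=[-0.9085, 1.2699]  P^+=[0.1751 0.0763; 0.0763 2.8705]

x_post = [-0.9085, 1.2699]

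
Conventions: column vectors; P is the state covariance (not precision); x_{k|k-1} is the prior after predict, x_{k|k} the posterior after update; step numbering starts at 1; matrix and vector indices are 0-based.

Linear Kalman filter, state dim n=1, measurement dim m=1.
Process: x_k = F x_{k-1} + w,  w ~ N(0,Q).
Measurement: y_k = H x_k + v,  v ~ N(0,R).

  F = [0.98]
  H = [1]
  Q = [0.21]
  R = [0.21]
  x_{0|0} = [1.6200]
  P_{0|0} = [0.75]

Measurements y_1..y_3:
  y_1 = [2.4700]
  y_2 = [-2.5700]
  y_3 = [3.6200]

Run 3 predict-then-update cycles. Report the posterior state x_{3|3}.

x_post = [1.9233]

step 1: x^-=[1.5876]  P^-=[0.9303]  S=[1.1403]  K=[0.8158]  nu=[0.8824]  x^+=[2.3075]  P^+=[0.1713]
step 2: x^-=[2.2613]  P^-=[0.3745]  S=[0.5845]  K=[0.6407]  nu=[-4.8313]  x^+=[-0.8343]  P^+=[0.1346]
step 3: x^-=[-0.8176]  P^-=[0.3392]  S=[0.5492]  K=[0.6176]  nu=[4.4376]  x^+=[1.9233]  P^+=[0.1297]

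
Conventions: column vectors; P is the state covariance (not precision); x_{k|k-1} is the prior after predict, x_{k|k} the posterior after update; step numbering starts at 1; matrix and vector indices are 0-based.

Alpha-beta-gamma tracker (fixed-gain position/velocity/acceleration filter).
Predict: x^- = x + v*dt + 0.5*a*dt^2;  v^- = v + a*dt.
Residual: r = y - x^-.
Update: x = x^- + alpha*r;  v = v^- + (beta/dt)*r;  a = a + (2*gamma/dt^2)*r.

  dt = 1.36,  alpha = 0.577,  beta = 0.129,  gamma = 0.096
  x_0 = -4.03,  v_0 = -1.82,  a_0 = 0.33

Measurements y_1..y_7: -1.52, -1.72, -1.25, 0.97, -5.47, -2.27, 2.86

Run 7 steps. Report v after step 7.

step 1: x_pred=-6.2000  r=4.6800  x^+=-3.4996  v^+=-0.9273  a^+=0.8158
step 2: x_pred=-4.0063  r=2.2863  x^+=-2.6871  v^+=0.3991  a^+=1.0531
step 3: x_pred=-1.1704  r=-0.0796  x^+=-1.2163  v^+=1.8238  a^+=1.0449
step 4: x_pred=2.2304  r=-1.2604  x^+=1.5031  v^+=3.1253  a^+=0.9140
step 5: x_pred=6.5989  r=-12.0689  x^+=-0.3649  v^+=3.2236  a^+=-0.3388
step 6: x_pred=3.7060  r=-5.9760  x^+=0.2578  v^+=2.1961  a^+=-0.9591
step 7: x_pred=2.3575  r=0.5025  x^+=2.6474  v^+=0.9393  a^+=-0.9070

v_post = 0.9393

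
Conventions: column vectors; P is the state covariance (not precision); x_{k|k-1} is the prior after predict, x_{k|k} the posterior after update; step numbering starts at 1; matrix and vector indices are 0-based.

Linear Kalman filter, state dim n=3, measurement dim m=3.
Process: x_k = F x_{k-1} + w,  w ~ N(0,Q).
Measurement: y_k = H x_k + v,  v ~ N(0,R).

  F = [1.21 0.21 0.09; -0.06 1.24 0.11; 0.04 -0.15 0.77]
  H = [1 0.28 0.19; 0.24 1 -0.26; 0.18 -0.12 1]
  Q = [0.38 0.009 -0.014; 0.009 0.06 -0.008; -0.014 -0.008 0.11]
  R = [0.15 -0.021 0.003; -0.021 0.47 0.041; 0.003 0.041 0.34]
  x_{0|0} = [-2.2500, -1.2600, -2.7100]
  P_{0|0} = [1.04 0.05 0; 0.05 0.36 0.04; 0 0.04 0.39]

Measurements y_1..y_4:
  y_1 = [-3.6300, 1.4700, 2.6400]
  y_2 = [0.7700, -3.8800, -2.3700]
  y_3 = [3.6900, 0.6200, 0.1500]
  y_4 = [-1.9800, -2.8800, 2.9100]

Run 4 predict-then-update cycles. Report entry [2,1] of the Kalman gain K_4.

step 1: x^-=[-3.2310, -1.7255, -1.9877]  P^-=[1.9486 0.1109 0.0493; 0.1109 0.6255 -0.0040; 0.0493 -0.0040 0.3412]  S=[2.2404 0.7122 0.4398; 0.7122 1.2799 -0.0164; 0.4398 -0.0164 0.7672]  K=[0.9129 -0.0663 -0.0207; -0.0307 0.5267 -0.0482; -0.0294 -0.0407 0.4729]  nu=[0.4618, 3.4541, 5.0022]  x^+=[-3.1418, -0.1611, 0.2234]  P^+=[0.1782 -0.1075 -0.0520; -0.1075 0.2874 0.0590; -0.0520 0.0590 0.1754]
step 2: x^-=[-3.8153, 0.0133, 0.0705]  P^-=[0.5913 -0.0860 -0.0235; -0.0860 0.5374 0.0042; -0.0235 0.0042 0.2052]  S=[0.7342 0.1750 0.1131; 0.1750 1.0148 -0.0645; 0.1131 -0.0645 0.5664]  K=[0.7843 -0.0741 -0.0005; -0.0209 0.5072 -0.0718; -0.0258 -0.0269 0.3561]  nu=[4.5681, -2.9593, -1.7522]  x^+=[-0.0125, -1.4573, -0.5915]  P^+=[0.1546 -0.0990 -0.0406; -0.0990 0.2718 0.0467; -0.0406 0.0467 0.1328]
step 3: x^-=[-0.3744, -1.8714, -0.2374]  P^-=[0.5621 -0.0763 -0.0197; -0.0763 0.5081 -0.0079; -0.0197 -0.0079 0.1830]  S=[0.7074 0.1690 0.1047; 0.1690 0.9928 -0.0668; 0.1047 -0.0668 0.5466]  K=[0.7736 -0.0669 0.0093; -0.0132 0.4917 -0.0885; -0.0225 -0.0346 0.3301]  nu=[4.6335, 2.5195, 0.2302]  x^+=[3.0438, -0.7142, -0.3528]  P^+=[0.1501 -0.0925 -0.0354; -0.0925 0.2598 0.0378; -0.0354 0.0378 0.1216]
step 4: x^-=[3.5012, -1.1071, -0.0428]  P^-=[0.5589 -0.0701 -0.0179; -0.0701 0.4860 -0.0148; -0.0179 -0.0148 0.1784]  S=[0.7058 0.1677 0.1037; 0.1677 0.9766 -0.0689; 0.1037 -0.0689 0.5436]  K=[0.7720 -0.0613 0.0125; -0.0105 0.4795 -0.0950; -0.0213 -0.0405 0.3244]  nu=[-5.1631, -2.6243, 2.1897]  x^+=[-0.2962, -2.5193, 0.8839]  P^+=[0.1483 -0.0888 -0.0333; -0.0888 0.2517 0.0335; -0.0333 0.0335 0.1186]

K[2,1] = -0.0405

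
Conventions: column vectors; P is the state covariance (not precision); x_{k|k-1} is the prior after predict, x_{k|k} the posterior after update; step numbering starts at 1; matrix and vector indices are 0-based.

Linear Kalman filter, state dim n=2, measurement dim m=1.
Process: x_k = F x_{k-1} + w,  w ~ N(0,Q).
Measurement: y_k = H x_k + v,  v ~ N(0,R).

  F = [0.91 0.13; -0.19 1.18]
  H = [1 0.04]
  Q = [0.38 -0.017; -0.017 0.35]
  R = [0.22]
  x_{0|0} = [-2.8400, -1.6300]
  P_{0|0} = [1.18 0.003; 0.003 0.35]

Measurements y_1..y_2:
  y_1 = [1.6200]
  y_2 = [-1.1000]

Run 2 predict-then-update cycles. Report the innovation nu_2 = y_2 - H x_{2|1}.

innov = [-1.7501]

step 1: x^-=[-2.7963, -1.3838]  P^-=[1.3638 -0.1642; -0.1642 0.8786]  S=[1.5721]  K=[0.8633; -0.0821]  nu=[4.4717]  x^+=[1.0643, -1.7509]  P^+=[0.1920 -0.0528; -0.0528 0.8680]
step 2: x^-=[0.7409, -2.2682]  P^-=[0.5412 0.0276; 0.0276 1.5892]  S=[0.7660]  K=[0.7080; 0.1190]  nu=[-1.7501]  x^+=[-0.4983, -2.4765]  P^+=[0.1572 -0.0370; -0.0370 1.5784]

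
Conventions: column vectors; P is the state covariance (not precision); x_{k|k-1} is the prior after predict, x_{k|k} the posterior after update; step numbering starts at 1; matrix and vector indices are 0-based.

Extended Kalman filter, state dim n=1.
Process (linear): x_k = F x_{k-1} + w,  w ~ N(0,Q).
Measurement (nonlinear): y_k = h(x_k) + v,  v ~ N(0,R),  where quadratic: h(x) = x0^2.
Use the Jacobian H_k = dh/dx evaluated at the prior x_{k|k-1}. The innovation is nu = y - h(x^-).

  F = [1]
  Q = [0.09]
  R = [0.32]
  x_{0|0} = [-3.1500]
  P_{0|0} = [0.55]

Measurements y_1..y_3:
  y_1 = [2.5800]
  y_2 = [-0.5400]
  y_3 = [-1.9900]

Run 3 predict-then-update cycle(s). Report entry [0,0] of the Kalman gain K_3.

K[0,0] = -0.2830

step 1: x^-=[-3.1500]  P^-=[0.6400]  H_jac=[-6.3000]  S=[25.7216]  K=[-0.1568]  nu=[-7.3425]  x^+=[-1.9990]  P^+=[0.0080]
step 2: x^-=[-1.9990]  P^-=[0.0980]  H_jac=[-3.9980]  S=[1.8859]  K=[-0.2077]  nu=[-4.5361]  x^+=[-1.0570]  P^+=[0.0166]
step 3: x^-=[-1.0570]  P^-=[0.1066]  H_jac=[-2.1139]  S=[0.7965]  K=[-0.2830]  nu=[-3.1072]  x^+=[-0.1777]  P^+=[0.0428]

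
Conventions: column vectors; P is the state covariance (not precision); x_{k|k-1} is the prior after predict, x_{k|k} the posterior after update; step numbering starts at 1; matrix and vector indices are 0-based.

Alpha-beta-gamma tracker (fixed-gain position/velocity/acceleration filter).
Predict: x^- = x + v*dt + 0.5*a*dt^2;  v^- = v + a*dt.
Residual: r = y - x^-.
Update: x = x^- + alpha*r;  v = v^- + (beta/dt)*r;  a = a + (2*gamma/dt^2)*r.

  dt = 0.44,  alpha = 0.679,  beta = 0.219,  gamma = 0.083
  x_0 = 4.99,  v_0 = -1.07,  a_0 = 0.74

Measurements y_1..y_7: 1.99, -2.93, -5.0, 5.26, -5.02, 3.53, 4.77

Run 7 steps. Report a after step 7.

a_post = 10.9924

step 1: x_pred=4.5908  r=-2.6008  x^+=2.8249  v^+=-2.0389  a^+=-1.4901
step 2: x_pred=1.7835  r=-4.7135  x^+=-1.4170  v^+=-5.0406  a^+=-5.5316
step 3: x_pred=-4.1703  r=-0.8297  x^+=-4.7337  v^+=-7.8875  a^+=-6.2430
step 4: x_pred=-8.8085  r=14.0685  x^+=0.7440  v^+=-3.6321  a^+=5.8198
step 5: x_pred=-0.2908  r=-4.7292  x^+=-3.5019  v^+=-3.4253  a^+=1.7648
step 6: x_pred=-4.8382  r=8.3682  x^+=0.8438  v^+=1.5163  a^+=8.9400
step 7: x_pred=2.3764  r=2.3936  x^+=4.0016  v^+=6.6413  a^+=10.9924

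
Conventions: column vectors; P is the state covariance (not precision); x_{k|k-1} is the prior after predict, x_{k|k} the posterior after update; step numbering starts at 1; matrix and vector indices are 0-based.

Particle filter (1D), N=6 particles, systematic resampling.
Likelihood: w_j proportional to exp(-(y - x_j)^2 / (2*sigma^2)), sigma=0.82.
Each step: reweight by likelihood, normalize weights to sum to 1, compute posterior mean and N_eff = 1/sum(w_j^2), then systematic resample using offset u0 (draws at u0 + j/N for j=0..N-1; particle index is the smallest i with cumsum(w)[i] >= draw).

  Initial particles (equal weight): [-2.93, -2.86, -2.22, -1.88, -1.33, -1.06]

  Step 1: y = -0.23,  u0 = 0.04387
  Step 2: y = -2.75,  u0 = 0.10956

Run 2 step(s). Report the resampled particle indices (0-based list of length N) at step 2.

step 1: w=[0.0037, 0.0049, 0.0438, 0.1100, 0.3387, 0.4990]  mean=-1.3081  Neff=2.6474  idx=[2, 4, 4, 5, 5, 5]
step 2: w=[0.5019, 0.1381, 0.1381, 0.0740, 0.0740, 0.0740]  mean=-1.7168  Neff=3.2628  idx=[0, 0, 0, 1, 2, 5]

resampled_idx = [0, 0, 0, 1, 2, 5]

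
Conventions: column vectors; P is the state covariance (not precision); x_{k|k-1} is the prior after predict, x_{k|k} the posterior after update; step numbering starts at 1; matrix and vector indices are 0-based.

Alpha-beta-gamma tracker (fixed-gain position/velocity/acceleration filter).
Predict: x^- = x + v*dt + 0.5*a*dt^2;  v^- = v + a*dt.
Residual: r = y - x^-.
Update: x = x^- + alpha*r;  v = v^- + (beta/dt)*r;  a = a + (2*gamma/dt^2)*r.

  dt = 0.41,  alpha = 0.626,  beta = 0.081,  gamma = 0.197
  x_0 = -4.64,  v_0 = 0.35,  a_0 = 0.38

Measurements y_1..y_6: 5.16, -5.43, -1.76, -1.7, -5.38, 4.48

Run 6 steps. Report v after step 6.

step 1: x_pred=-4.4646  r=9.6246  x^+=1.5604  v^+=2.4072  a^+=22.9385
step 2: x_pred=4.4754  r=-9.9054  x^+=-1.7254  v^+=9.8551  a^+=-0.2781
step 3: x_pred=2.2918  r=-4.0518  x^+=-0.2446  v^+=8.9406  a^+=-9.7750
step 4: x_pred=2.5994  r=-4.2994  x^+=-0.0920  v^+=4.0834  a^+=-19.8521
step 5: x_pred=-0.0864  r=-5.2936  x^+=-3.4002  v^+=-5.1018  a^+=-32.2596
step 6: x_pred=-8.2033  r=12.6833  x^+=-0.2636  v^+=-15.8224  a^+=-2.5319

v_post = -15.8224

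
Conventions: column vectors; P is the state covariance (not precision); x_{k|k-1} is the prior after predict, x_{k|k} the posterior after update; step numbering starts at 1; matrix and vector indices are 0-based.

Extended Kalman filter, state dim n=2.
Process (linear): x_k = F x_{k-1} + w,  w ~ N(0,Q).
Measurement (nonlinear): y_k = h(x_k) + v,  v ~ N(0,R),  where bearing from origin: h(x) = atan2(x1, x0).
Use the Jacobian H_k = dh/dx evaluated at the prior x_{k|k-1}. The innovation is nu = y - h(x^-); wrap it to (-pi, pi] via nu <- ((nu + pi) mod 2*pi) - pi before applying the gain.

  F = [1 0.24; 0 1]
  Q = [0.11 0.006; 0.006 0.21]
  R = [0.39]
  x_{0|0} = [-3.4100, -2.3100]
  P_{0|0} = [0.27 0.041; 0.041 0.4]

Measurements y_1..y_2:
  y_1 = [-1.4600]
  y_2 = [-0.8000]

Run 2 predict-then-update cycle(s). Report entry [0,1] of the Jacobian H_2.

step 1: x^-=[-3.9644, -2.3100]  P^-=[0.4227 0.1430; 0.1430 0.6100]  H_jac=[0.1097 -0.1883]  S=[0.4108]  K=[0.0474; -0.2414]  nu=[1.1540]  x^+=[-3.9097, -2.5886]  P^+=[0.4218 0.1477; 0.1477 0.5861]
step 2: x^-=[-4.5310, -2.5886]  P^-=[0.6364 0.2944; 0.2944 0.7961]  H_jac=[0.0951 -0.1664]  S=[0.4085]  K=[0.0282; -0.2558]  nu=[1.8225]  x^+=[-4.4796, -3.0547]  P^+=[0.6361 0.2973; 0.2973 0.7693]

H_jac[0,1] = -0.1664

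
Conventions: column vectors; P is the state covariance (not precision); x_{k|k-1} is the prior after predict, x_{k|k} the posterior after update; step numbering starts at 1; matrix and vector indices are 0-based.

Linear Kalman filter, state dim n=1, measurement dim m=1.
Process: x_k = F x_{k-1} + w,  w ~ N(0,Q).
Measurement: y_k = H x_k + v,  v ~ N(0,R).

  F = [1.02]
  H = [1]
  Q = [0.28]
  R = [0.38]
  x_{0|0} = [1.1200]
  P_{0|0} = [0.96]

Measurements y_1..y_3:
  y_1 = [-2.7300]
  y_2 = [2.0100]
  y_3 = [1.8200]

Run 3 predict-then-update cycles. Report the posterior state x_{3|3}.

step 1: x^-=[1.1424]  P^-=[1.2788]  S=[1.6588]  K=[0.7709]  nu=[-3.8724]  x^+=[-1.8429]  P^+=[0.2929]
step 2: x^-=[-1.8798]  P^-=[0.5848]  S=[0.9648]  K=[0.6061]  nu=[3.8898]  x^+=[0.4779]  P^+=[0.2303]
step 3: x^-=[0.4875]  P^-=[0.5196]  S=[0.8996]  K=[0.5776]  nu=[1.3325]  x^+=[1.2572]  P^+=[0.2195]

x_post = [1.2572]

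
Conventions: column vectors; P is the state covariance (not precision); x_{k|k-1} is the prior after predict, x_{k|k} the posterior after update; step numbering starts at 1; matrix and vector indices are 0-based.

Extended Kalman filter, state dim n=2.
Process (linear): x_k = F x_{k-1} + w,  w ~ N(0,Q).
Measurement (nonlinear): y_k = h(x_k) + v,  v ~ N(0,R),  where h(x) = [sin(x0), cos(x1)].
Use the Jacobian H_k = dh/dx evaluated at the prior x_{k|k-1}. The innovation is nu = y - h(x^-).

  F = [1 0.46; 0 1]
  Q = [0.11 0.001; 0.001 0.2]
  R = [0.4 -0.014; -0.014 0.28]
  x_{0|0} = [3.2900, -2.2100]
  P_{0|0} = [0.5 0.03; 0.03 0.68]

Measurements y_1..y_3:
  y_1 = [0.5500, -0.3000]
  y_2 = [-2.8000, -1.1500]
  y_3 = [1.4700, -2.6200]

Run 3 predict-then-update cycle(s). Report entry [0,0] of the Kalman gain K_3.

step 1: x^-=[2.2734, -2.2100]  P^-=[0.7815 0.3438; 0.3438 0.8800]  H_jac=[-0.6462 0.0000; 0.0000 0.8026]  S=[0.7263 -0.1923; -0.1923 0.8468]  K=[-0.6480 0.1787; -0.0905 0.8135]  nu=[-0.2132, 0.2966]  x^+=[2.4645, -1.9495]  P^+=[0.4050 0.0736; 0.0736 0.2854]
step 2: x^-=[1.5678, -1.9495]  P^-=[0.6431 0.2059; 0.2059 0.4854]  H_jac=[0.0030 0.0000; 0.0000 0.9292]  S=[0.4000 -0.0134; -0.0134 0.6990]  K=[0.0141 0.2740; 0.0232 0.6456]  nu=[-3.8000, -0.7803]  x^+=[1.3005, -2.5415]  P^+=[0.5907 0.0823; 0.0823 0.1942]
step 3: x^-=[0.1314, -2.5415]  P^-=[0.8175 0.1727; 0.1727 0.3942]  H_jac=[0.9914 0.0000; 0.0000 0.5647]  S=[1.2035 0.0827; 0.0827 0.4057]  K=[0.6662 0.1046; 0.1060 0.5271]  nu=[1.3390, -1.7947]  x^+=[0.8358, -3.3455]  P^+=[0.2673 0.0353; 0.0353 0.2587]

K[0,0] = 0.6662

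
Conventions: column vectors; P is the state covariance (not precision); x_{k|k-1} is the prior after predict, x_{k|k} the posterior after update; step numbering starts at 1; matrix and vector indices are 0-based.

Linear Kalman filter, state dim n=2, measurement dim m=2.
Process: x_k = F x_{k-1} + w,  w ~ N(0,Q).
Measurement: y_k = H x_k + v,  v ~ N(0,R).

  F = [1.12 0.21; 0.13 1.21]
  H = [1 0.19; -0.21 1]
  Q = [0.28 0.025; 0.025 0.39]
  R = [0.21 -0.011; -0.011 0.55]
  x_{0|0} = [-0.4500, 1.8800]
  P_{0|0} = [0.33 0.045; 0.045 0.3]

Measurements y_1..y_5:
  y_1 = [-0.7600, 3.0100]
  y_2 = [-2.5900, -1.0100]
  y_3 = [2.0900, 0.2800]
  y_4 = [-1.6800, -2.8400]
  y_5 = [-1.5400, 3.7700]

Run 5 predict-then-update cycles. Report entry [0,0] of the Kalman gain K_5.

step 1: x^-=[-0.1092, 2.2163]  P^-=[0.7284 0.2115; 0.2115 0.8490]  S=[1.0494 0.2004; 0.2004 1.3423]  K=[0.7453 -0.0677; 0.2479 0.5624]  nu=[-1.0719, 0.7708]  x^+=[-0.9602, 2.3841]  P^+=[0.1595 -0.0119; -0.0119 0.3041]
step 2: x^-=[-0.5748, 2.7599]  P^-=[0.4879 0.1090; 0.1090 0.8342]  S=[0.7695 0.1497; 0.1497 1.3599]  K=[0.6745 -0.0694; 0.2367 0.5705]  nu=[-2.5396, -3.8906]  x^+=[-2.0177, -0.0608]  P^+=[0.1453 -0.0151; -0.0151 0.3080]
step 3: x^-=[-2.2726, -0.3358]  P^-=[0.4687 0.1035; 0.1035 0.8387]  S=[0.7483 0.1493; 0.1493 1.3658]  K=[0.6664 -0.0691; 0.2371 0.5722]  nu=[4.4264, 0.1386]  x^+=[0.6677, 0.7931]  P^+=[0.1436 -0.0152; -0.0152 0.3089]
step 4: x^-=[0.9144, 1.0464]  P^-=[0.4666 0.1034; 0.1034 0.8399]  S=[0.7462 0.1499; 0.1499 1.3671]  K=[0.6655 -0.0690; 0.2374 0.5725]  nu=[-2.7932, -3.6944]  x^+=[-0.6895, -1.7318]  P^+=[0.1434 -0.0152; -0.0152 0.3091]
step 5: x^-=[-1.1360, -2.1851]  P^-=[0.4664 0.1035; 0.1035 0.8402]  S=[0.7460 0.1500; 0.1500 1.3673]  K=[0.6654 -0.0690; 0.2375 0.5725]  nu=[0.0111, 5.7165]  x^+=[-1.5228, 1.0904]  P^+=[0.1434 -0.0151; -0.0151 0.3091]

K[0,0] = 0.6654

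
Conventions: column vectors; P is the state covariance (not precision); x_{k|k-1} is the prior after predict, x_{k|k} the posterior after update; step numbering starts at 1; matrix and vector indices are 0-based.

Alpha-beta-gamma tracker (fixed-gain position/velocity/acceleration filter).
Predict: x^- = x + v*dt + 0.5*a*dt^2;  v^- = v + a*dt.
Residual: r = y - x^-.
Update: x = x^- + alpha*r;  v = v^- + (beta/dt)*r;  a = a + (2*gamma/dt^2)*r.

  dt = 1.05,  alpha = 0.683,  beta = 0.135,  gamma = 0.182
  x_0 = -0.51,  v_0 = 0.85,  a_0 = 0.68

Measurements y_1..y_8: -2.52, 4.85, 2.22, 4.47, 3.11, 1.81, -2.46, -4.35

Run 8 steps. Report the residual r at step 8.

step 1: x_pred=0.7573  r=-3.2774  x^+=-1.4811  v^+=1.1426  a^+=-0.4020
step 2: x_pred=-0.5030  r=5.3529  x^+=3.1531  v^+=1.4087  a^+=1.3653
step 3: x_pred=5.3849  r=-3.1649  x^+=3.2233  v^+=2.4353  a^+=0.3204
step 4: x_pred=5.9570  r=-1.4870  x^+=4.9414  v^+=2.5805  a^+=-0.1706
step 5: x_pred=7.5569  r=-4.4469  x^+=4.5197  v^+=1.8297  a^+=-1.6388
step 6: x_pred=5.5375  r=-3.7275  x^+=2.9916  v^+=-0.3702  a^+=-2.8694
step 7: x_pred=1.0211  r=-3.4811  x^+=-1.3565  v^+=-3.8307  a^+=-4.0187
step 8: x_pred=-7.5941  r=3.2441  x^+=-5.3784  v^+=-7.6333  a^+=-2.9477

resid = 3.2441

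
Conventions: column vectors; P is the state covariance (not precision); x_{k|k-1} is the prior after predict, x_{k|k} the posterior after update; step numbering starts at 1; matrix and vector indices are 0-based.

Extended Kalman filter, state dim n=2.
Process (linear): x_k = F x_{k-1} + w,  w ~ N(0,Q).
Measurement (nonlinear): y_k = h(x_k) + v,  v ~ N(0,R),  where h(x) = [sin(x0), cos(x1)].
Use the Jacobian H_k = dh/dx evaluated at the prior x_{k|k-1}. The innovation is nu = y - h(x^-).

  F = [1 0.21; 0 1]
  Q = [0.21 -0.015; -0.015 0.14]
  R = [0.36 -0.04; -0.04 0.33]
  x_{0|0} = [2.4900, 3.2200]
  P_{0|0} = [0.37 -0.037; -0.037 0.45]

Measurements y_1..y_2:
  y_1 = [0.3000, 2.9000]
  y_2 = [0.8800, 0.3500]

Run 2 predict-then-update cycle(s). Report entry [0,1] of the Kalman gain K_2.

K[0,1] = 0.0183

step 1: x^-=[3.1662, 3.2200]  P^-=[0.5843 0.0425; 0.0425 0.5900]  H_jac=[-0.9997 0.0000; 0.0000 0.0783]  S=[0.9440 -0.0433; -0.0433 0.3336]  K=[-0.6221 -0.0708; -0.0389 0.1335]  nu=[0.3246, 3.8969]  x^+=[2.6883, 3.7275]  P^+=[0.2212 0.0193; 0.0193 0.5822]
step 2: x^-=[3.4711, 3.7275]  P^-=[0.4650 0.1266; 0.1266 0.7222]  H_jac=[-0.9462 0.0000; 0.0000 0.5530]  S=[0.7763 -0.1062; -0.1062 0.5508]  K=[-0.5642 0.0183; -0.0566 0.7141]  nu=[1.2036, 1.1832]  x^+=[2.8136, 4.5043]  P^+=[0.2155 0.0517; 0.0517 0.4302]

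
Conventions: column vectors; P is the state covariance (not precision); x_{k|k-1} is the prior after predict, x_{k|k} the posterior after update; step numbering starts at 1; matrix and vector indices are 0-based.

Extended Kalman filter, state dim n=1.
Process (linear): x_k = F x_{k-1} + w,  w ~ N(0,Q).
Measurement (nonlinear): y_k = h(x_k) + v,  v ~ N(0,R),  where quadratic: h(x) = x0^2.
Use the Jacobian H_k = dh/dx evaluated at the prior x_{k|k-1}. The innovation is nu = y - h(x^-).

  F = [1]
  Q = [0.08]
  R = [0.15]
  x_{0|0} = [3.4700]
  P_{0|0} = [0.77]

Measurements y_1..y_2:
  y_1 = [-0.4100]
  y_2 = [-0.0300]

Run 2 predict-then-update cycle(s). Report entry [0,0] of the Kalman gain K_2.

step 1: x^-=[3.4700]  P^-=[0.8500]  H_jac=[6.9400]  S=[41.0891]  K=[0.1436]  nu=[-12.4509]  x^+=[1.6825]  P^+=[0.0031]
step 2: x^-=[1.6825]  P^-=[0.0831]  H_jac=[3.3649]  S=[1.0910]  K=[0.2563]  nu=[-2.8607]  x^+=[0.9492]  P^+=[0.0114]

K[0,0] = 0.2563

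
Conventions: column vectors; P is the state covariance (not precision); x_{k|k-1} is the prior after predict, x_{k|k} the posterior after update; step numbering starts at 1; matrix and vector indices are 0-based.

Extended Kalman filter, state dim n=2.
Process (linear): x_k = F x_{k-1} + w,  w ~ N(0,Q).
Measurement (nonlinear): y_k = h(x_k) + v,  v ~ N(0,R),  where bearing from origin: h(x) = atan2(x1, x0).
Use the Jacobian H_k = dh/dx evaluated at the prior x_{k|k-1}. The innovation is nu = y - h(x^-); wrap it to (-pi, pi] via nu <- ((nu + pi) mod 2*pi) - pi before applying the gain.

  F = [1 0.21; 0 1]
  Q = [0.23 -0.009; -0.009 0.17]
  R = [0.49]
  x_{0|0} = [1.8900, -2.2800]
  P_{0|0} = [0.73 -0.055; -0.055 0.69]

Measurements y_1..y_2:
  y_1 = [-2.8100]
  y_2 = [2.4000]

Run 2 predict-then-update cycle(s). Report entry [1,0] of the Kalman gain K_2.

K[1,0] = 0.0600

step 1: x^-=[1.4112, -2.2800]  P^-=[0.9673 0.0809; 0.0809 0.8600]  H_jac=[0.3171 0.1963]  S=[0.6305]  K=[0.5117; 0.3084]  nu=[-1.7934]  x^+=[0.4935, -2.8331]  P^+=[0.8022 -0.0186; -0.0186 0.8000]
step 2: x^-=[-0.1015, -2.8331]  P^-=[1.0597 0.1404; 0.1404 0.9700]  H_jac=[0.3525 -0.0126]  S=[0.6206]  K=[0.5991; 0.0600]  nu=[-2.2766]  x^+=[-1.4654, -2.9698]  P^+=[0.8370 0.1181; 0.1181 0.9678]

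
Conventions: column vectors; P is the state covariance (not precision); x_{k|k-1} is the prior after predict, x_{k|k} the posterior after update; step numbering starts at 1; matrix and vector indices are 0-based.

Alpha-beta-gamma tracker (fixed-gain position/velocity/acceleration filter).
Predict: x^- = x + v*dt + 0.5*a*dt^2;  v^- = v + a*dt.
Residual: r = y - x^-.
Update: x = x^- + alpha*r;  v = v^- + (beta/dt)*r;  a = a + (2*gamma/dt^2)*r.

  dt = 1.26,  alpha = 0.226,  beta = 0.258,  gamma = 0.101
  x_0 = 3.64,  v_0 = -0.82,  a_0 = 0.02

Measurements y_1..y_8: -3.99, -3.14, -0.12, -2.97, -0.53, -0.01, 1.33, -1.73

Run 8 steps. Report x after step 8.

step 1: x_pred=2.6227  r=-6.6127  x^+=1.1282  v^+=-2.1488  a^+=-0.8214
step 2: x_pred=-2.2313  r=-0.9087  x^+=-2.4367  v^+=-3.3698  a^+=-0.9370
step 3: x_pred=-7.4264  r=7.3064  x^+=-5.7752  v^+=-3.0543  a^+=-0.0073
step 4: x_pred=-9.6295  r=6.6595  x^+=-8.1244  v^+=-1.7000  a^+=0.8400
step 5: x_pred=-9.5997  r=9.0697  x^+=-7.5499  v^+=1.2155  a^+=1.9940
step 6: x_pred=-4.4356  r=4.4256  x^+=-3.4354  v^+=4.6341  a^+=2.5571
step 7: x_pred=4.4333  r=-3.1033  x^+=3.7320  v^+=7.2205  a^+=2.1622
step 8: x_pred=14.5462  r=-16.2762  x^+=10.8678  v^+=6.6122  a^+=0.0913

x_post = 10.8678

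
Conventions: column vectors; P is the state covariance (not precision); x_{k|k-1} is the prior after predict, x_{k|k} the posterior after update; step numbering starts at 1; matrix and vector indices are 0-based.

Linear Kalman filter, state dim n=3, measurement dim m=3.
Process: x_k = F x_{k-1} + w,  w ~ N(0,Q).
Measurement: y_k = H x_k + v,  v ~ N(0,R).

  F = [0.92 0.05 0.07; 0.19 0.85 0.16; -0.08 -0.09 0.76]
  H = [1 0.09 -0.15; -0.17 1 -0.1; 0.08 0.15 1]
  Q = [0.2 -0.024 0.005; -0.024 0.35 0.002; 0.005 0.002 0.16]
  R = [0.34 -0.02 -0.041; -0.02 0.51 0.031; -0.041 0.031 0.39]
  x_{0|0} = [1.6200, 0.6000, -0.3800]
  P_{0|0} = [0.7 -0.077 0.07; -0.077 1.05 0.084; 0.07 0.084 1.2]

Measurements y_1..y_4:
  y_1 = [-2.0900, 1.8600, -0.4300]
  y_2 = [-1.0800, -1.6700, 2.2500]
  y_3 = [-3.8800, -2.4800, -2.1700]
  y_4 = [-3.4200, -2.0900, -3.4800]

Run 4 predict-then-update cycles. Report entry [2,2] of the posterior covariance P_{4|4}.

step 1: x^-=[1.4938, 0.7570, -0.4724]  P^-=[0.8035 0.1124 0.0705; 0.1124 1.1668 0.1258; 0.0705 0.1258 0.8450]  S=[1.1677 0.0465 0.0081; 0.0465 1.6476 0.2281; 0.0081 0.2281 1.3181]  K=[0.6891 -0.0551 0.1203; 0.1426 0.6686 0.1185; -0.0402 -0.0742 0.6727]  nu=[-3.7228, 1.3097, -0.1907]  x^+=[-1.1667, 1.0793, -0.5482]  P^+=[0.2302 0.0008 -0.0016; 0.0008 0.3429 0.0096; -0.0016 0.0096 0.2604]
step 2: x^-=[-1.0578, 0.6080, -0.4205]  P^-=[0.3969 0.0348 -0.0005; 0.0348 0.6155 0.0097; -0.0005 0.0097 0.3136]  S=[0.7551 0.0054 -0.0423; 0.0054 1.1263 0.0981; -0.0423 0.0981 0.7236]  K=[0.5350 -0.0391 0.0870; 0.1182 0.5329 0.0795; -0.0366 -0.0574 0.4409]  nu=[-0.1400, -2.4999, 2.6639]  x^+=[-0.8031, -0.5288, 0.9026]  P^+=[0.1784 0.0020 -0.0038; 0.0020 0.2724 0.0017; -0.0038 0.0017 0.1717]
step 3: x^-=[-0.7021, -0.4577, 0.7978]  P^-=[0.3522 0.0218 -0.0030; 0.0218 0.5585 -0.0003; -0.0030 -0.0003 0.2628]  S=[0.7075 -0.0040 -0.0442; -0.0040 1.0739 0.0851; -0.0442 0.0851 0.6676]  K=[0.5061 -0.0398 0.0813; 0.1091 0.5115 0.0697; -0.0354 -0.0560 0.3980]  nu=[-3.0170, -2.0619, -2.8430]  x^+=[-2.3780, -2.0396, -0.1117]  P^+=[0.1689 0.0004 -0.0039; 0.0004 0.2609 -0.0006; -0.0039 -0.0006 0.1553]
step 4: x^-=[-2.2976, -2.2034, 0.2889]  P^-=[0.3439 0.0180 -0.0031; 0.0180 0.5483 -0.0026; -0.0031 -0.0026 0.2535]  S=[0.6983 -0.0069 -0.0445; -0.0069 1.0650 0.0822; -0.0445 0.0822 0.6572]  K=[0.5002 -0.0406 0.0802; 0.1064 0.5077 0.0671; -0.0349 -0.0560 0.3894]  nu=[-0.8808, -0.2483, -3.2546]  x^+=[-2.9892, -2.6416, -0.9337]  P^+=[0.1670 -0.0002 -0.0038; -0.0002 0.2587 -0.0012; -0.0038 -0.0012 0.1520]

P_post[2,2] = 0.1520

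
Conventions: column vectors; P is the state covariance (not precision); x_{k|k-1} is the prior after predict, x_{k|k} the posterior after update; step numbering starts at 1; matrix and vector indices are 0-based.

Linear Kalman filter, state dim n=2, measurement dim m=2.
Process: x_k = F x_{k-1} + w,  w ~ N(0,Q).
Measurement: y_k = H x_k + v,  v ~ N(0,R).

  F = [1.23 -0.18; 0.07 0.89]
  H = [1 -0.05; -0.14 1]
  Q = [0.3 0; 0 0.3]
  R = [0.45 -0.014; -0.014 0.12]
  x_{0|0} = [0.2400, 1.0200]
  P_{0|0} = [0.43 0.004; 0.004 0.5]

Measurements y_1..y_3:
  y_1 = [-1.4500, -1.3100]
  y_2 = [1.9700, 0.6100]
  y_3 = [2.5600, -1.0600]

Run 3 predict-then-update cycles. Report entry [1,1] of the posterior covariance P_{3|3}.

step 1: x^-=[0.1116, 0.9246]  P^-=[0.9650 -0.0387; -0.0387 0.6987]  S=[1.4206 -0.2230; -0.2230 0.8484]  K=[0.6764 -0.0271; 0.0818 0.8514]  nu=[-1.5154, -2.2190]  x^+=[-0.8533, -1.0886]  P^+=[0.3063 0.0302; 0.0302 0.1052]
step 2: x^-=[-0.8536, -1.0286]  P^-=[0.7534 0.0421; 0.0421 0.3886]  S=[1.2002 -0.0965; -0.0965 0.5116]  K=[0.6255 -0.0058; 0.0803 0.7632]  nu=[2.7722, 1.5191]  x^+=[0.8716, 0.3534]  P^+=[0.2831 0.0302; 0.0302 0.0947]
step 3: x^-=[1.0084, 0.3755]  P^-=[0.7180 0.0419; 0.0419 0.3801]  S=[1.1647 -0.0914; -0.0914 0.5025]  K=[0.6142 -0.0050; 0.0792 0.7593]  nu=[1.5703, -1.2943]  x^+=[1.9795, -0.4829]  P^+=[0.2780 0.0297; 0.0297 0.0942]

P_post[1,1] = 0.0942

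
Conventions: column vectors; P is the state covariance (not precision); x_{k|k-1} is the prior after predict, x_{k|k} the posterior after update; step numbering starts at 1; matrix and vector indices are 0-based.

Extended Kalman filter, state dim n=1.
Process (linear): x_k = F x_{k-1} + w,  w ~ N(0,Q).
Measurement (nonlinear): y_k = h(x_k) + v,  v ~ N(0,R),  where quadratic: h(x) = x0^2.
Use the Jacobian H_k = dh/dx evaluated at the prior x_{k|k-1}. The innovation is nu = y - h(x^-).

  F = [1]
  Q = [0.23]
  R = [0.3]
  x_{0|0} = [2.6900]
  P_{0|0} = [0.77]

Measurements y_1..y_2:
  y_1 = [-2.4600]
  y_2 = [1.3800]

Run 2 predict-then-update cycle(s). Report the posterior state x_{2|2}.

x_post = [1.1296]

step 1: x^-=[2.6900]  P^-=[1.0000]  H_jac=[5.3800]  S=[29.2444]  K=[0.1840]  nu=[-9.6961]  x^+=[0.9062]  P^+=[0.0103]
step 2: x^-=[0.9062]  P^-=[0.2403]  H_jac=[1.8125]  S=[1.0893]  K=[0.3998]  nu=[0.5587]  x^+=[1.1296]  P^+=[0.0662]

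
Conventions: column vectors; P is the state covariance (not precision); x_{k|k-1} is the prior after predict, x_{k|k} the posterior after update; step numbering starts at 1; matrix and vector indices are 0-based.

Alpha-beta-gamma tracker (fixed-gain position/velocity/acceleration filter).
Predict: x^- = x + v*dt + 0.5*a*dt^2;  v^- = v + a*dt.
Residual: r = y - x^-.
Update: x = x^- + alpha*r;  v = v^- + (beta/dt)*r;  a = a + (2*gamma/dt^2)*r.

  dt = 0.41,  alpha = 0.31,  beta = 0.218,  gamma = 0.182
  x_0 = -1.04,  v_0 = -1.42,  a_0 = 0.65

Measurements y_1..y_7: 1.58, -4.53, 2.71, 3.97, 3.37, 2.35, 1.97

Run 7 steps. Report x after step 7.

x_post = 7.2578

step 1: x_pred=-1.5676  r=3.1476  x^+=-0.5918  v^+=0.5201  a^+=7.4657
step 2: x_pred=0.2489  r=-4.7789  x^+=-1.2326  v^+=1.0400  a^+=-2.8825
step 3: x_pred=-1.0484  r=3.7584  x^+=0.1167  v^+=1.8566  a^+=5.2559
step 4: x_pred=1.3197  r=2.6503  x^+=2.1413  v^+=5.4207  a^+=10.9949
step 5: x_pred=5.2879  r=-1.9179  x^+=4.6933  v^+=8.9089  a^+=6.8420
step 6: x_pred=8.9211  r=-6.5711  x^+=6.8840  v^+=8.2202  a^+=-7.3869
step 7: x_pred=9.6335  r=-7.6635  x^+=7.2578  v^+=1.1169  a^+=-23.9811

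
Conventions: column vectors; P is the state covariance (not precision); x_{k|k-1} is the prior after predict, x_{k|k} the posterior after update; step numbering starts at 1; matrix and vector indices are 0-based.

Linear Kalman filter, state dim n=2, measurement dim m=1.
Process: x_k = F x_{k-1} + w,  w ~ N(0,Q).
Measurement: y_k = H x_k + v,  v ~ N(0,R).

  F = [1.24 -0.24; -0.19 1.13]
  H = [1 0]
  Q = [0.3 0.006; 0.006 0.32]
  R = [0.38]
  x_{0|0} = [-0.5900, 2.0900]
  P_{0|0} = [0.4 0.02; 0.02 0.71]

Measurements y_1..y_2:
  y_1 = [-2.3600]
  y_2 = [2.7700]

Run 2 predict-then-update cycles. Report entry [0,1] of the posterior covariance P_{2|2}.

step 1: x^-=[-1.2332, 2.4738]  P^-=[0.9440 -0.2519; -0.2519 1.2325]  S=[1.3240]  K=[0.7130; -0.1902]  nu=[-1.1268]  x^+=[-2.0366, 2.6881]  P^+=[0.2709 -0.0723; -0.0723 1.1845]
step 2: x^-=[-3.1705, 3.4246]  P^-=[0.8278 -0.4837; -0.4837 1.8734]  S=[1.2078]  K=[0.6854; -0.4004]  nu=[5.9405]  x^+=[0.9011, 1.0458]  P^+=[0.2604 -0.1522; -0.1522 1.6797]

P_post[0,1] = -0.1522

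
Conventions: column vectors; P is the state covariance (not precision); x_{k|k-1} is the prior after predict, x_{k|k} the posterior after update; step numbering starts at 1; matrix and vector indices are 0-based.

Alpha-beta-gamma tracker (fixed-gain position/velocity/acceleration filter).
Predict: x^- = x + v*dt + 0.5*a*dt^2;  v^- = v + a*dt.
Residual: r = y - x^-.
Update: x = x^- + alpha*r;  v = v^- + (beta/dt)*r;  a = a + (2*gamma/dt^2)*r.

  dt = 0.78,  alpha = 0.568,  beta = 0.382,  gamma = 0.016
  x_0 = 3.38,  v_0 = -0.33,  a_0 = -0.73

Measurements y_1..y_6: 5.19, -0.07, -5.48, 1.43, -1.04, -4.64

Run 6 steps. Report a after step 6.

a_post = -0.5285

step 1: x_pred=2.9005  r=2.2895  x^+=4.2010  v^+=0.2219  a^+=-0.6096
step 2: x_pred=4.1886  r=-4.2586  x^+=1.7697  v^+=-2.3392  a^+=-0.8336
step 3: x_pred=-0.3085  r=-5.1715  x^+=-3.2459  v^+=-5.5221  a^+=-1.1056
step 4: x_pred=-7.8895  r=9.3195  x^+=-2.5960  v^+=-1.8203  a^+=-0.6154
step 5: x_pred=-4.2031  r=3.1631  x^+=-2.4064  v^+=-0.7512  a^+=-0.4490
step 6: x_pred=-3.1290  r=-1.5110  x^+=-3.9873  v^+=-1.8415  a^+=-0.5285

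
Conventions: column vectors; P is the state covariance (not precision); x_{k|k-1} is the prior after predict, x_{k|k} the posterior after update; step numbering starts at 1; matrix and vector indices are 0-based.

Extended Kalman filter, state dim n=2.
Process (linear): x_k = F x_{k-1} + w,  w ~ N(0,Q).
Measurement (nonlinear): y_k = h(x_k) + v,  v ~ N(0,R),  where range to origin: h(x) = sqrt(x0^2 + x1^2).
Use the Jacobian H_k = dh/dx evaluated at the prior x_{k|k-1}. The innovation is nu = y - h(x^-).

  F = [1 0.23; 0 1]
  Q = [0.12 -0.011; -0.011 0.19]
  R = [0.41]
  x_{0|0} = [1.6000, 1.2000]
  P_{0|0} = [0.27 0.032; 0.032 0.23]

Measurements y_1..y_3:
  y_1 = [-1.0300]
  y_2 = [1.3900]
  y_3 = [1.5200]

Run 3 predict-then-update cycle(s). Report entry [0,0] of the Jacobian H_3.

step 1: x^-=[1.8760, 1.2000]  P^-=[0.4169 0.0739; 0.0739 0.4200]  H_jac=[0.8424 0.5388]  S=[0.8949]  K=[0.4369; 0.3225]  nu=[-3.2570]  x^+=[0.4529, 0.1497]  P^+=[0.2460 -0.0522; -0.0522 0.3269]
step 2: x^-=[0.4873, 0.1497]  P^-=[0.3593 0.0120; 0.0120 0.5169]  H_jac=[0.9559 0.2937]  S=[0.7897]  K=[0.4394; 0.2068]  nu=[0.8802]  x^+=[0.8741, 0.3318]  P^+=[0.2068 -0.0598; -0.0598 0.4832]
step 3: x^-=[0.9504, 0.3318]  P^-=[0.3249 0.0404; 0.0404 0.6732]  H_jac=[0.9441 0.3296]  S=[0.7979]  K=[0.4012; 0.3258]  nu=[0.5133]  x^+=[1.1564, 0.4990]  P^+=[0.1965 -0.0639; -0.0639 0.5885]

H_jac[0,0] = 0.9441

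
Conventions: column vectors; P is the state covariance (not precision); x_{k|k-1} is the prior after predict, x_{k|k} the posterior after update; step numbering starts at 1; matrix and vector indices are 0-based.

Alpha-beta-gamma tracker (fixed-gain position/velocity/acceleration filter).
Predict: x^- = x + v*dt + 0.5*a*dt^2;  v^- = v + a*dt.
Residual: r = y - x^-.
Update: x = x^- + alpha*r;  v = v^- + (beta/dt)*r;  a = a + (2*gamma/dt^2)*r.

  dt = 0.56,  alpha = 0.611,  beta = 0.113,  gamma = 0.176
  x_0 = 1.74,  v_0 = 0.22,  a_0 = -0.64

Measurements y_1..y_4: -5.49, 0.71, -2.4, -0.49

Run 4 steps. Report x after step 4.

step 1: x_pred=1.7628  r=-7.2528  x^+=-2.6686  v^+=-1.6019  a^+=-8.7810
step 2: x_pred=-4.9426  r=5.6526  x^+=-1.4889  v^+=-5.3786  a^+=-2.4362
step 3: x_pred=-4.8829  r=2.4829  x^+=-3.3658  v^+=-6.2419  a^+=0.3507
step 4: x_pred=-6.8063  r=6.3163  x^+=-2.9471  v^+=-4.7710  a^+=7.4405

x_post = -2.9471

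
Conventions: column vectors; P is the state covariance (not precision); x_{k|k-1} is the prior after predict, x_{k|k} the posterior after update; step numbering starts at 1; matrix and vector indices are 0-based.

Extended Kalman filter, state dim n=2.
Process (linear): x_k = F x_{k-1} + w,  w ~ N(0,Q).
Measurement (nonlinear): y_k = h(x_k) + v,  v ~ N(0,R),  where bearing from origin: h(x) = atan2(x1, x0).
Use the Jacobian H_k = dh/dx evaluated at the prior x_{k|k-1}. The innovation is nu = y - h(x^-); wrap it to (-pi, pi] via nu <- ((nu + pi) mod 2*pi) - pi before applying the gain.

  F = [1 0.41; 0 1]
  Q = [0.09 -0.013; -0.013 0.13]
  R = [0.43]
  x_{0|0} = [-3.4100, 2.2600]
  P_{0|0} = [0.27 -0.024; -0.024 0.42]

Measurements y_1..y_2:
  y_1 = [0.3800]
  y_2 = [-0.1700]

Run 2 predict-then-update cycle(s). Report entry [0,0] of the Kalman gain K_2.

step 1: x^-=[-2.4834, 2.2600]  P^-=[0.4109 0.1352; 0.1352 0.5500]  H_jac=[-0.2004 -0.2203]  S=[0.4851]  K=[-0.2312; -0.3056]  nu=[-2.0233]  x^+=[-2.0157, 2.8783]  P^+=[0.3850 0.1009; 0.1009 0.5047]
step 2: x^-=[-0.8356, 2.8783]  P^-=[0.6426 0.2949; 0.2949 0.6347]  H_jac=[-0.3204 -0.0930]  S=[0.5190]  K=[-0.4495; -0.2958]  nu=[-2.0233]  x^+=[0.0740, 3.4767]  P^+=[0.5377 0.2258; 0.2258 0.5893]

K[0,0] = -0.4495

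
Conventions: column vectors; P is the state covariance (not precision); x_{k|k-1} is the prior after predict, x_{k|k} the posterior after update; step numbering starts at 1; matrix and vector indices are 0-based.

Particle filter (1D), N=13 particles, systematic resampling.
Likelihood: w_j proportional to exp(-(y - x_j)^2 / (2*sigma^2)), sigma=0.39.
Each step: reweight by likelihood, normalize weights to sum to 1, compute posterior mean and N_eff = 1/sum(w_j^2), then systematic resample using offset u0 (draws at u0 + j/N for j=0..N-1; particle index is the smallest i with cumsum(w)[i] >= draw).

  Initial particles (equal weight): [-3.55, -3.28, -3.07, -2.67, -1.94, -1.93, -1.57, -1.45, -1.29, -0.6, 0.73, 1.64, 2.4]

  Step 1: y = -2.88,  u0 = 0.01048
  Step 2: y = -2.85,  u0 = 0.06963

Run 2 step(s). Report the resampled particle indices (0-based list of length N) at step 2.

resampled_idx = [1, 3, 4, 5, 6, 7, 7, 8, 9, 10, 11, 12, 12]

step 1: w=[0.0852, 0.2202, 0.3309, 0.3223, 0.0204, 0.0192, 0.0013, 0.0004, 0.0001, 0.0000, 0.0000, 0.0000, 0.0000]  mean=-2.9804  Neff=3.7052  idx=[0, 1, 1, 1, 2, 2, 2, 2, 2, 3, 3, 3, 3]
step 2: w=[0.0206, 0.0562, 0.0562, 0.0562, 0.0880, 0.0880, 0.0880, 0.0880, 0.0880, 0.0927, 0.0927, 0.0927, 0.0927]  mean=-2.9669  Neff=12.0484  idx=[1, 3, 4, 5, 6, 7, 7, 8, 9, 10, 11, 12, 12]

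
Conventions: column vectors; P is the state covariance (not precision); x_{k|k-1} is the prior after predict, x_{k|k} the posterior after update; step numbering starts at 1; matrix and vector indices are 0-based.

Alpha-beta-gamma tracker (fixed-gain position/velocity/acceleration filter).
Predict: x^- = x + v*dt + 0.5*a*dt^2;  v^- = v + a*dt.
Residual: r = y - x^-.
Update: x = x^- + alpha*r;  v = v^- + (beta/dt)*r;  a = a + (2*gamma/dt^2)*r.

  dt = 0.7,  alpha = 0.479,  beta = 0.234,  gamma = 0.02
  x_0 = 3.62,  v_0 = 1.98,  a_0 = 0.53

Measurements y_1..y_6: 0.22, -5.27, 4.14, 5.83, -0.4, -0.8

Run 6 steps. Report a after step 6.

a_post = -0.2195

step 1: x_pred=5.1359  r=-4.9159  x^+=2.7812  v^+=0.7077  a^+=0.1287
step 2: x_pred=3.3081  r=-8.5781  x^+=-0.8008  v^+=-2.0697  a^+=-0.5715
step 3: x_pred=-2.3897  r=6.5297  x^+=0.7380  v^+=-0.2870  a^+=-0.0385
step 4: x_pred=0.5277  r=5.3023  x^+=3.0675  v^+=1.4585  a^+=0.3943
step 5: x_pred=4.1850  r=-4.5850  x^+=1.9888  v^+=0.2018  a^+=0.0200
step 6: x_pred=2.1350  r=-2.9350  x^+=0.7291  v^+=-0.7653  a^+=-0.2195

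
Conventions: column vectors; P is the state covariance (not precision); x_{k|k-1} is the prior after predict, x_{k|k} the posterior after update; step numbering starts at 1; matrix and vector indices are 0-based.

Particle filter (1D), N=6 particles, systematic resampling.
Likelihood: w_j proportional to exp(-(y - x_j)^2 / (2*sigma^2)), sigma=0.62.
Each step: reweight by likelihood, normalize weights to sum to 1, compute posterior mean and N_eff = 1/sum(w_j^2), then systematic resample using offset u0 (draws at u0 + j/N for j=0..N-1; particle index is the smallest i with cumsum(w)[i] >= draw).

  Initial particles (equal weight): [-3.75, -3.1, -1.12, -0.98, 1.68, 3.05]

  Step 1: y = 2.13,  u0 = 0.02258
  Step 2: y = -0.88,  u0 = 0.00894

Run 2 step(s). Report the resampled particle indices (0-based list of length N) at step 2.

step 1: w=[0.0000, 0.0000, 0.0000, 0.0000, 0.6979, 0.3021]  mean=2.0938  Neff=1.7290  idx=[4, 4, 4, 4, 4, 5]
step 2: w=[0.2000, 0.2000, 0.2000, 0.2000, 0.2000, 0.0000]  mean=1.6800  Neff=5.0000  idx=[0, 0, 1, 2, 3, 4]

resampled_idx = [0, 0, 1, 2, 3, 4]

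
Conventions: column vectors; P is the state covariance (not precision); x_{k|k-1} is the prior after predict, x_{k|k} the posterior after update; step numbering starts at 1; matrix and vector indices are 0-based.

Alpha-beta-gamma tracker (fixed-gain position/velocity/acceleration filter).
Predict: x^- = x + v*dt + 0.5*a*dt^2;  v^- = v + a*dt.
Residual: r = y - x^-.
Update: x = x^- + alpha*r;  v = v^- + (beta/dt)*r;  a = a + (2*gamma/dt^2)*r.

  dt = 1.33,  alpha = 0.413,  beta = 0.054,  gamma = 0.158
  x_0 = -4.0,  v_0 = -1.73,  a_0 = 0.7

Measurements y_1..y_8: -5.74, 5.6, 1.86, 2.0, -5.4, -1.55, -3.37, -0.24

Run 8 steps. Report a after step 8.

step 1: x_pred=-5.6818  r=-0.0582  x^+=-5.7058  v^+=-0.8014  a^+=0.6896
step 2: x_pred=-6.1617  r=11.7617  x^+=-1.3041  v^+=0.5933  a^+=2.7907
step 3: x_pred=1.9533  r=-0.0933  x^+=1.9148  v^+=4.3012  a^+=2.7741
step 4: x_pred=10.0889  r=-8.0889  x^+=6.7482  v^+=7.6623  a^+=1.3290
step 5: x_pred=18.1146  r=-23.5146  x^+=8.4031  v^+=8.4752  a^+=-2.8716
step 6: x_pred=17.1353  r=-18.6853  x^+=9.4183  v^+=3.8973  a^+=-6.2096
step 7: x_pred=9.1096  r=-12.4796  x^+=3.9555  v^+=-4.8682  a^+=-8.4390
step 8: x_pred=-9.9831  r=9.7431  x^+=-5.9592  v^+=-15.6965  a^+=-6.6985

a_post = -6.6985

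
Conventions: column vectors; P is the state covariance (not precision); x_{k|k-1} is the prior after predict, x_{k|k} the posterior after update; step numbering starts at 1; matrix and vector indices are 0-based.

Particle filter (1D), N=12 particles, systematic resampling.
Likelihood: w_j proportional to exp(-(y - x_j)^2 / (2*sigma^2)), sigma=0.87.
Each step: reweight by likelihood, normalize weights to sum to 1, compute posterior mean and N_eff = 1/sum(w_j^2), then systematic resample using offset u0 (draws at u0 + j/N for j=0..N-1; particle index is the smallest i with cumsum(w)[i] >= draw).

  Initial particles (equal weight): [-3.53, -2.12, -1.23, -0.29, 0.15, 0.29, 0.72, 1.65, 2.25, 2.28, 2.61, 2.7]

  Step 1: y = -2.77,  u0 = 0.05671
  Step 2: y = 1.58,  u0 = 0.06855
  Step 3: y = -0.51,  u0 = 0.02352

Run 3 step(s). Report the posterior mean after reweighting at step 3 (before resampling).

step 1: w=[0.4086, 0.4527, 0.1249, 0.0103, 0.0021, 0.0012, 0.0002, 0.0000, 0.0000, 0.0000, 0.0000, 0.0000]  mean=-2.5577  Neff=2.5803  idx=[0, 0, 0, 0, 0, 1, 1, 1, 1, 1, 2, 2]
step 2: w=[0.0000, 0.0000, 0.0000, 0.0000, 0.0000, 0.0103, 0.0103, 0.0103, 0.0103, 0.0103, 0.4742, 0.4742]  mean=-1.2760  Neff=2.2210  idx=[10, 10, 10, 10, 10, 10, 11, 11, 11, 11, 11, 11]
step 3: w=[0.0833, 0.0833, 0.0833, 0.0833, 0.0833, 0.0833, 0.0833, 0.0833, 0.0833, 0.0833, 0.0833, 0.0833]  mean=-1.2300  Neff=12.0000  idx=[0, 1, 2, 3, 4, 5, 6, 7, 8, 9, 10, 11]

post_mean = -1.2300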